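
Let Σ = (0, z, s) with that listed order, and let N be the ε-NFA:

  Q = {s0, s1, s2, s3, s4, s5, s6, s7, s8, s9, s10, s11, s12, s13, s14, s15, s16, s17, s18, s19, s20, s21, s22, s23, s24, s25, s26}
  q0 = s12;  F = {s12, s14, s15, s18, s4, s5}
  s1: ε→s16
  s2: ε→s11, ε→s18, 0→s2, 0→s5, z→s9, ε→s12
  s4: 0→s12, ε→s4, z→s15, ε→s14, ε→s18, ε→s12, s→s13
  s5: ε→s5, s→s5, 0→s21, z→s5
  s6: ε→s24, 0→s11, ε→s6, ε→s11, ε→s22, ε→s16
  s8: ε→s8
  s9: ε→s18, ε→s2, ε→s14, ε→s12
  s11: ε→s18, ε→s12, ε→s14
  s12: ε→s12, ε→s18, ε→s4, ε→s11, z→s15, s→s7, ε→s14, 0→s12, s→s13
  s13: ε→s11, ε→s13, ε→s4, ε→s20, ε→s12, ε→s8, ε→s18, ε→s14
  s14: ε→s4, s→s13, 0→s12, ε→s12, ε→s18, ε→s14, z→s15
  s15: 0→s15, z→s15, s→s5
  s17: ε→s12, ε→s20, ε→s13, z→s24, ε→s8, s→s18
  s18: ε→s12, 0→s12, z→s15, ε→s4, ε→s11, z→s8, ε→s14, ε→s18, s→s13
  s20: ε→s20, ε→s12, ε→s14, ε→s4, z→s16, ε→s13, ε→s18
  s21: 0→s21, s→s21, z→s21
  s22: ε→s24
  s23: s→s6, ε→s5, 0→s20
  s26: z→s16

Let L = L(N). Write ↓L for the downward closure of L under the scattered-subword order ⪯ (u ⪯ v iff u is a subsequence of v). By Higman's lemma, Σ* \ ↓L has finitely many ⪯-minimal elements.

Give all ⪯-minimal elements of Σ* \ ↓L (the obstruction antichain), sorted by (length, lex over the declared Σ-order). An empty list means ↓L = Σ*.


min(Σ*\↓L) = [zs0].

|Q|=27, |F|=6, |δ|=89 (56 ε).
min D↑ (4 st, q0=0, F={3}): 0:0→0,z→1,s→0 1:0→1,z→1,s→2 2:0→3,z→2,s→2 3:0→3,z→3,s→3 (ε-aug+det+¬).
'zs0': run [13, 5, 2, 1] end={s21} — reject; 3/3 single-dels accept.
1 minimals (antichain).


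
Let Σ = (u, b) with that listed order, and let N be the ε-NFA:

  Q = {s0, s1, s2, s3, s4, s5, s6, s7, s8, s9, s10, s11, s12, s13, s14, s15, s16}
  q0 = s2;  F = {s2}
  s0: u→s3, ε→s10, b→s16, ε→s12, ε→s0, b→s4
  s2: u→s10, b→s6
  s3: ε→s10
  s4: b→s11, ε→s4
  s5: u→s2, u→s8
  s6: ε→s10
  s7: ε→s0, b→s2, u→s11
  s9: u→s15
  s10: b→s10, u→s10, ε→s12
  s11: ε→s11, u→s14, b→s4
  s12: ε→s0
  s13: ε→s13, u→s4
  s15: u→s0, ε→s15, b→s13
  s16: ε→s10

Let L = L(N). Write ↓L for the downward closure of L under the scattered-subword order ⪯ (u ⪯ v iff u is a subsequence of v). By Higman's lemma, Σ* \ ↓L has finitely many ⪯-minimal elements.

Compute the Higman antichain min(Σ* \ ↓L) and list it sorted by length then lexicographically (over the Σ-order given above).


|Q|=17, |F|=1, |δ|=31 (13 ε).
min D↑ (2 st, q0=0, F={1}): 0:u→1,b→1 1:u→1,b→1 (ε-aug+det+¬).
'u': |S_i|=[10, 8] end={s0,s10,s11,s12,s14,s16,s3,s4} rej; 1/1 single-dels accept.
'b': N↓-sim [10, 9] end={s0,s10,s11,s12,s14,s16,s3,s4,s6} ∉↓L; 1/1 del acc.
2 minimals (antichain).

min(Σ*\↓L) = [u, b].


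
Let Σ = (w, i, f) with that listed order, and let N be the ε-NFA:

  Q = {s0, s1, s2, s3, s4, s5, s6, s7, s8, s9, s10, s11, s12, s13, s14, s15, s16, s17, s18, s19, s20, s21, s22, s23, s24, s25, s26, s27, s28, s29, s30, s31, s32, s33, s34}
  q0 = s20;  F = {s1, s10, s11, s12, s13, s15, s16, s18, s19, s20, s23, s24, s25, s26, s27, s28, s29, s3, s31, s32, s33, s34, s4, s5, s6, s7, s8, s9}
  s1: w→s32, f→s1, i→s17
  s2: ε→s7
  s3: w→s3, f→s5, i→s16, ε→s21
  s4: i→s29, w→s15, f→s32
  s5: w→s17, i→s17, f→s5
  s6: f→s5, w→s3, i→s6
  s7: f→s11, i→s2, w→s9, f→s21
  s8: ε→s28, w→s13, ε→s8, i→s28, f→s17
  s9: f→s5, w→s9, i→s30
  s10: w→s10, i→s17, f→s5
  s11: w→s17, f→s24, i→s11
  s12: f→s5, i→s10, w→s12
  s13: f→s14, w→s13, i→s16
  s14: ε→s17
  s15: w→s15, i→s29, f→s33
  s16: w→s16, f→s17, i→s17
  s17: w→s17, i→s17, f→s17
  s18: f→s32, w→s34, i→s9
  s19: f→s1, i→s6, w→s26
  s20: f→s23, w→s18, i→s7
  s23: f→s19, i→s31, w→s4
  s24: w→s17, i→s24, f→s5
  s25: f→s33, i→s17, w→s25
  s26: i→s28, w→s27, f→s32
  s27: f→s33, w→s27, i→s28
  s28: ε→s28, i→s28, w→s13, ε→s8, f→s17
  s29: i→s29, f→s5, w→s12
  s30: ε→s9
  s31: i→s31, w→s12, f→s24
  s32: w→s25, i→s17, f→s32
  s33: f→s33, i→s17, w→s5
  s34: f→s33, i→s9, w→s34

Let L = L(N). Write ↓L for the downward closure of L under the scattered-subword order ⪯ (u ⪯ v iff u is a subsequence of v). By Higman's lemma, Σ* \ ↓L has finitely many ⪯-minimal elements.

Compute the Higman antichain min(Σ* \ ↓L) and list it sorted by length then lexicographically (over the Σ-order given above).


|Q|=35, |F|=28, |δ|=96 (8 ε).
min D↑ (28 st, q0=0, F={14}): 0:w→1,i→2,f→3 1:w→4,i→5,f→6 2:w→5,i→2,f→7 3:w→8,i→9,f→10 4:w→4,i→5,f→11 5:w→5,i→5,f→12 6:w→13,i→14,f→6 7:w→14,i→7,f→15 8:w→16,i→17,f→6 9:w→18,i→9,f→15 10:w→19,i→20,f→21 11:w→12,i→14,f→11 12:w→14,i→14,f→12 13:w→13,i→14,f→11 14:w→14,i→14,f→14 15:w→14,i→15,f→12 16:w→16,i→17,f→11 17:w→18,i→17,f→12 18:w→18,i→22,f→12 19:w→23,i→24,f→6 20:w→25,i→20,f→12 21:w→6,i→14,f→21 22:w→22,i→14,f→12 23:w→23,i→24,f→11 24:w→26,i→24,f→14 25:w→25,i→27,f→12 26:w→26,i→27,f→14 27:w→27,i→14,f→14.
'wfi': N↓-sim [33, 23, 6, 1] end={s17} ∉↓L; 3/3 deletions ∈↓L.
'ifw': |S_i|=[33, 20, 6, 1] end={s17} rej; 3/3 single-dels accept.
'fffi': N↓-sim [33, 26, 18, 7, 1] end={s17} ∉↓L; 4/4 deletions ∈↓L.
'wwfww': |S_i|=[33, 23, 19, 4, 2, 1] end={s17} rej; 5/5 del acc.
'fiwii': run [33, 26, 16, 9, 4, 1] end={s17} rej; 5/5 deletions ∈↓L.
'ffwif': N↓-sim [33, 26, 18, 14, 6, 2] end={s14,s17} ∉↓L; 5/5 single-dels accept.
6 obstructions.

Antichain: [wfi, ifw, fffi, wwfww, fiwii, ffwif].


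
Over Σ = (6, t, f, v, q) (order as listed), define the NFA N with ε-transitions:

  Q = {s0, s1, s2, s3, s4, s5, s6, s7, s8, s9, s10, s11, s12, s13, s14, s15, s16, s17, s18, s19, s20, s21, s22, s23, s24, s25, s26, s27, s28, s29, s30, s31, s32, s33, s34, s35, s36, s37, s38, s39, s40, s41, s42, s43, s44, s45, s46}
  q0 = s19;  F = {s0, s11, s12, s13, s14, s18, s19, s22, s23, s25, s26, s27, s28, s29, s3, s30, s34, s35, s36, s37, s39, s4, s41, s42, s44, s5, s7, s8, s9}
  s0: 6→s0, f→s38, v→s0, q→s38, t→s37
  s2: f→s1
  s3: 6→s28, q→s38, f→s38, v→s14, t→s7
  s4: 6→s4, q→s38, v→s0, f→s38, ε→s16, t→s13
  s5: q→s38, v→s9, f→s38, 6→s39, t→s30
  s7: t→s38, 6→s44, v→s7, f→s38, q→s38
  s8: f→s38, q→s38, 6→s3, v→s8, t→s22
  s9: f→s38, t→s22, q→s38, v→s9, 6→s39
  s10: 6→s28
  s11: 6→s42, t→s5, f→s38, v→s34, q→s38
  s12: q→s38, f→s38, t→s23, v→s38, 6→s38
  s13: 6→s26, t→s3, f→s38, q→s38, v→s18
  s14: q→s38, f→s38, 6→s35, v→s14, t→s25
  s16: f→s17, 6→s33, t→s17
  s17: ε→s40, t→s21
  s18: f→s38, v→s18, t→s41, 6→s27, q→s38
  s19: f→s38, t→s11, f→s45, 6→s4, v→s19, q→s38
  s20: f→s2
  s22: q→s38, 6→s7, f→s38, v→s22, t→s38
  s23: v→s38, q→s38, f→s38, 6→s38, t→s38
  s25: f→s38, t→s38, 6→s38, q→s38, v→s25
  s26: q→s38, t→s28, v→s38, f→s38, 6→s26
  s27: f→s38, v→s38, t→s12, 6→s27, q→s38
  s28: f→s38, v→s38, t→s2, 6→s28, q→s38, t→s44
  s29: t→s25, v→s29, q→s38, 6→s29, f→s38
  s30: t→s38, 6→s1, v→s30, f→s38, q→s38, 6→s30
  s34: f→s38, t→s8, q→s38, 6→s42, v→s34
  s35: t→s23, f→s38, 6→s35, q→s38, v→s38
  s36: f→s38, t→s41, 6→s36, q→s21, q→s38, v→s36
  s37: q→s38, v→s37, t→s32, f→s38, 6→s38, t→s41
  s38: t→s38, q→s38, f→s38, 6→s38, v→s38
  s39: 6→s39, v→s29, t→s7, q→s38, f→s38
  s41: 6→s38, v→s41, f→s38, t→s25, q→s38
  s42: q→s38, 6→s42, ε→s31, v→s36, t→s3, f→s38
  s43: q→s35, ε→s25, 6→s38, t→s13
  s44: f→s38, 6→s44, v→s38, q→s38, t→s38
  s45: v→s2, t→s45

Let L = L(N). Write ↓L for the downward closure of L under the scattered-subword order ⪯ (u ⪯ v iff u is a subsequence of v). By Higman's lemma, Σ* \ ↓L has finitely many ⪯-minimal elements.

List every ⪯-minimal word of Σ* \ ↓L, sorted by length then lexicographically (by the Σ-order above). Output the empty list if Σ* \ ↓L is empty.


|Q|=47, |F|=29, |δ|=171 (4 ε).
min D↑ (30 st, q0=0, F={3}): 0:6→1,t→2,f→3,v→0,q→3 1:6→1,t→4,f→3,v→5,q→3 2:6→6,t→7,f→3,v→8,q→3 3:6→3,t→3,f→3,v→3,q→3 4:6→9,t→10,f→3,v→11,q→3 5:6→5,t→12,f→3,v→5,q→3 6:6→6,t→10,f→3,v→13,q→3 7:6→14,t→15,f→3,v→16,q→3 8:6→6,t→17,f→3,v→8,q→3 9:6→9,t→18,f→3,v→3,q→3 10:6→18,t→19,f→3,v→20,q→3 11:6→21,t→22,f→3,v→11,q→3 12:6→3,t→22,f→3,v→12,q→3 13:6→13,t→22,f→3,v→13,q→3 14:6→14,t→19,f→3,v→23,q→3 15:6→15,t→3,f→3,v→15,q→3 16:6→14,t→24,f→3,v→16,q→3 17:6→10,t→24,f→3,v→17,q→3 18:6→18,t→25,f→3,v→3,q→3 19:6→25,t→3,f→3,v→19,q→3 20:6→26,t→27,f→3,v→20,q→3 21:6→21,t→28,f→3,v→3,q→3 22:6→3,t→27,f→3,v→22,q→3 23:6→23,t→27,f→3,v→23,q→3 24:6→19,t→3,f→3,v→24,q→3 25:6→25,t→3,f→3,v→3,q→3 26:6→26,t→29,f→3,v→3,q→3 27:6→3,t→3,f→3,v→27,q→3 28:6→3,t→29,f→3,v→3,q→3 29:6→3,t→3,f→3,v→3,q→3 (ε-aug+det+¬).
'f': |S_i|=[40, 7] end={s1,s17,s2,s21,s38,s40,s45} rej; 1/1 deletions ∈↓L.
'q': N↓-sim [40, 2] end={s21,s38} ∉↓L; 1/1 single-dels accept.
'6t6v': |S_i|=[40, 32, 22, 10, 1] end={s38} rej; 4/4 deletions ∈↓L.
'6vt6': N↓-sim [40, 32, 19, 7, 1] end={s38} rej; 4/4 del acc.
'tttt': |S_i|=[40, 35, 23, 10, 4] end={s1,s2,s38,s45} — reject; 4/4 single-dels accept.
'tvt66v': N↓-sim [40, 35, 28, 16, 11, 7, 1] end={s38} ∉↓L; 6/6 del acc.
6 obstructions.

Antichain: [f, q, 6t6v, 6vt6, tttt, tvt66v].


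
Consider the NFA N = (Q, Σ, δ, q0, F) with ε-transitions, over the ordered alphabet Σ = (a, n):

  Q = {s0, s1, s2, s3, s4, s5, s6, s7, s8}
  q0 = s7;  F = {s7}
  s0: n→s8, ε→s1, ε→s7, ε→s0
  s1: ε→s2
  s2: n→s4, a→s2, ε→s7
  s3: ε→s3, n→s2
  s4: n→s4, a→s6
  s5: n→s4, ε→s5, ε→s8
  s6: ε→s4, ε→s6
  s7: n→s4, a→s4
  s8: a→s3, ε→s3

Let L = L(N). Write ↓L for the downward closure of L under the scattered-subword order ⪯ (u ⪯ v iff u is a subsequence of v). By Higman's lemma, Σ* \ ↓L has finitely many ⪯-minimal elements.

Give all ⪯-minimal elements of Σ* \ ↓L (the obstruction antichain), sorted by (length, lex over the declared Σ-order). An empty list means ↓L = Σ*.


|Q|=9, |F|=1, |δ|=21 (11 ε).
min D↑ (2 st, q0=0, F={1}): 0:a→1,n→1 1:a→1,n→1 (ε-aug+det+¬).
'a': N↓-sim [3, 2] end={s4,s6} — reject; 1/1 del acc.
'n': run [3, 2] end={s4,s6} ∉↓L; 1/1 single-dels accept.
2 minimals (antichain).

A = [a, n].


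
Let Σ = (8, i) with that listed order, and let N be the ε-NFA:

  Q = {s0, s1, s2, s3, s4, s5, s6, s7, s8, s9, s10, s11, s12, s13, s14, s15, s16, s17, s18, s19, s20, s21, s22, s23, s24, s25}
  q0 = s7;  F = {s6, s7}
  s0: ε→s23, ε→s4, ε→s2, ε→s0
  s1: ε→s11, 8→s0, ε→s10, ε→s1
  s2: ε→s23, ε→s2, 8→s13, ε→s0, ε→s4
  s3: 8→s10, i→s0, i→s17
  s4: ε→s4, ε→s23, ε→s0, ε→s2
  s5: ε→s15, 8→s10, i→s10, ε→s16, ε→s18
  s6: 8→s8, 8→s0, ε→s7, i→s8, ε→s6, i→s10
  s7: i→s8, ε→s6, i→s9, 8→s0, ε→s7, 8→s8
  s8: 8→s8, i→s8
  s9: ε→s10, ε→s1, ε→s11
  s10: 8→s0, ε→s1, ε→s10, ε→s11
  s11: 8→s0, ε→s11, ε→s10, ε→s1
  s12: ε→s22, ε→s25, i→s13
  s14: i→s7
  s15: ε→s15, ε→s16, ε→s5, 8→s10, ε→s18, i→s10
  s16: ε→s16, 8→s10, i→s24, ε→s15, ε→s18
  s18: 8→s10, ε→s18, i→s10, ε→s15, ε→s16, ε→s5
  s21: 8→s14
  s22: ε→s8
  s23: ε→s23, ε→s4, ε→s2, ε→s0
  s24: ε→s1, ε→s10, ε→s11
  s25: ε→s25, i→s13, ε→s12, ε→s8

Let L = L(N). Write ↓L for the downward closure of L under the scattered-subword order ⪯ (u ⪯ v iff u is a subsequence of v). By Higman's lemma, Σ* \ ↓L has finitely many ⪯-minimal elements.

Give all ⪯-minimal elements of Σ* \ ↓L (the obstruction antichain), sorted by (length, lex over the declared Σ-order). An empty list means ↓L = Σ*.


A = [8, i].

|Q|=26, |F|=2, |δ|=84 (55 ε).
min D↑ (2 st, q0=0, F={1}): 0:8→1,i→1 1:8→1,i→1.
'8': |S_i|=[12, 6] end={s0,s13,s2,s23,s4,s8} — reject; 1/1 del acc.
'i': run [12, 10] end={s0,s1,s10,s11,s13,s2,s23,s4,s8,s9} — reject; 1/1 del acc.
2 minimals (antichain).


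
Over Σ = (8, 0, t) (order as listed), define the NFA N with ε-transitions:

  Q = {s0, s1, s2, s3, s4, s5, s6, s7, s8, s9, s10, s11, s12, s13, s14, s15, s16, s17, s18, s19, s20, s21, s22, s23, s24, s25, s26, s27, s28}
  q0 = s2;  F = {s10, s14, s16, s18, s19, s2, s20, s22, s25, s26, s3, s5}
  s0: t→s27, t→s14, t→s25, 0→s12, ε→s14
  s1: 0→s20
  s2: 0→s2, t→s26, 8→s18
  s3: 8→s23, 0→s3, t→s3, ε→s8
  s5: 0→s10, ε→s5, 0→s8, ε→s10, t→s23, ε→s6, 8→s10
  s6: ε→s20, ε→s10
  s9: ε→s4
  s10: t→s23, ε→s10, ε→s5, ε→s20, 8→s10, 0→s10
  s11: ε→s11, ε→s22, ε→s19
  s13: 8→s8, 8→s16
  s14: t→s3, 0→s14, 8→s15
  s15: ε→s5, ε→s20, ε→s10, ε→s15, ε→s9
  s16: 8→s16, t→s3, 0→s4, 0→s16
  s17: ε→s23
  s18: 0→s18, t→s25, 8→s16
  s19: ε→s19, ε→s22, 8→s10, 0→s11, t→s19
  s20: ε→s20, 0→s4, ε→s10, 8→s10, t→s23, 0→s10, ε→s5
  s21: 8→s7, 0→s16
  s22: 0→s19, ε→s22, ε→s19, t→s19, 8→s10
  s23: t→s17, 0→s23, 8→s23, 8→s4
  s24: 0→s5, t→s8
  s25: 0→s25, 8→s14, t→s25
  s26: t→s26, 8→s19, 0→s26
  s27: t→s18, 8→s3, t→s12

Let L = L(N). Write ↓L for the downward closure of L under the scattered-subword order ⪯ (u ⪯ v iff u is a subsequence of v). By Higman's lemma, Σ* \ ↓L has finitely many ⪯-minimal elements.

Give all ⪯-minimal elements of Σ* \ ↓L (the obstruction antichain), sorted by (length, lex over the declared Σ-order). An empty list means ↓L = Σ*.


min(Σ*\↓L) = [88t8, t88t].

|Q|=29, |F|=12, |δ|=84 (27 ε).
min D↑ (10 st, q0=0, F={9}): 0:8→1,0→0,t→2 1:8→3,0→1,t→4 2:8→5,0→2,t→2 3:8→3,0→3,t→6 4:8→7,0→4,t→4 5:8→8,0→5,t→5 6:8→9,0→6,t→6 7:8→8,0→7,t→6 8:8→8,0→8,t→9 9:8→9,0→9,t→9 (ε-aug+det+¬).
'88t8': run [20, 18, 13, 5, 3] end={s17,s23,s4} ∉↓L; 4/4 single-dels accept.
't88t': |S_i|=[20, 17, 15, 10, 3] end={s17,s23,s4} rej; 4/4 single-dels accept.
2 words, ⪯-incomp.


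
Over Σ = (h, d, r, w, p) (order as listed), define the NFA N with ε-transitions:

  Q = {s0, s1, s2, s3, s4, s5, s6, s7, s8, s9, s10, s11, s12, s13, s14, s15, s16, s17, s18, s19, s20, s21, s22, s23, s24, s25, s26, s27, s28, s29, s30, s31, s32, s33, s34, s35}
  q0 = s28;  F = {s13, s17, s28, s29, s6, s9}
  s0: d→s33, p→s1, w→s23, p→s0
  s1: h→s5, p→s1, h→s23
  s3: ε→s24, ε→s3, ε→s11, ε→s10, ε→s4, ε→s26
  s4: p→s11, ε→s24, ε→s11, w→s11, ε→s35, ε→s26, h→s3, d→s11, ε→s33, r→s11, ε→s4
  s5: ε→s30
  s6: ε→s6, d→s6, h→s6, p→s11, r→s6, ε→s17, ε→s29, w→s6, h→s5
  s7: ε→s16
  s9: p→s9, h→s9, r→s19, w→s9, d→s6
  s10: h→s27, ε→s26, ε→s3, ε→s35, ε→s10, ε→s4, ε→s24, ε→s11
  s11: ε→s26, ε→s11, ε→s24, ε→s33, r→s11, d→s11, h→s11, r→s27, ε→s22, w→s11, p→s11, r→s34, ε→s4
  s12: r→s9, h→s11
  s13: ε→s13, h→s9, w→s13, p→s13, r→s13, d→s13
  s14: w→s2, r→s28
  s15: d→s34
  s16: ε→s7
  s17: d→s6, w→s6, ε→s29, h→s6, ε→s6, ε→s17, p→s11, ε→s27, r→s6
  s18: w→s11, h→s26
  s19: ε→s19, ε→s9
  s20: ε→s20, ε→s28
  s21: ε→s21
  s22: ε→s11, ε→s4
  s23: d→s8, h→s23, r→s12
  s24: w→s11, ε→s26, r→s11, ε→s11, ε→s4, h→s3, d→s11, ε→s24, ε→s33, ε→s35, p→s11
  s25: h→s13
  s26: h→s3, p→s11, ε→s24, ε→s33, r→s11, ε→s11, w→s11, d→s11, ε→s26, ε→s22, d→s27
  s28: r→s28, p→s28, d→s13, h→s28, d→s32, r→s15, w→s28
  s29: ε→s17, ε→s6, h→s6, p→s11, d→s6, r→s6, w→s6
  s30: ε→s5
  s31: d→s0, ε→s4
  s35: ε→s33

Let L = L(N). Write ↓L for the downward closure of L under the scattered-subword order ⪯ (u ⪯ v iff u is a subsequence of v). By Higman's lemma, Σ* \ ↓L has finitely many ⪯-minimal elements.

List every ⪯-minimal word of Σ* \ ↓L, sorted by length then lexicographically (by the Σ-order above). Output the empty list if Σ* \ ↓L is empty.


min(Σ*\↓L) = [dhdp].

|Q|=36, |F|=6, |δ|=135 (59 ε).
min D↑ (5 st, q0=0, F={4}): 0:h→0,d→1,r→0,w→0,p→0 1:h→2,d→1,r→1,w→1,p→1 2:h→2,d→3,r→2,w→2,p→2 3:h→3,d→3,r→3,w→3,p→4 4:h→4,d→4,r→4,w→4,p→4.
'dhdp': N↓-sim [22, 20, 18, 16, 11] end={s10,s11,s22,s24,s26,s27,s3,s33,s34,s35,s4} — reject; 4/4 deletions ∈↓L.
1 obstructions.


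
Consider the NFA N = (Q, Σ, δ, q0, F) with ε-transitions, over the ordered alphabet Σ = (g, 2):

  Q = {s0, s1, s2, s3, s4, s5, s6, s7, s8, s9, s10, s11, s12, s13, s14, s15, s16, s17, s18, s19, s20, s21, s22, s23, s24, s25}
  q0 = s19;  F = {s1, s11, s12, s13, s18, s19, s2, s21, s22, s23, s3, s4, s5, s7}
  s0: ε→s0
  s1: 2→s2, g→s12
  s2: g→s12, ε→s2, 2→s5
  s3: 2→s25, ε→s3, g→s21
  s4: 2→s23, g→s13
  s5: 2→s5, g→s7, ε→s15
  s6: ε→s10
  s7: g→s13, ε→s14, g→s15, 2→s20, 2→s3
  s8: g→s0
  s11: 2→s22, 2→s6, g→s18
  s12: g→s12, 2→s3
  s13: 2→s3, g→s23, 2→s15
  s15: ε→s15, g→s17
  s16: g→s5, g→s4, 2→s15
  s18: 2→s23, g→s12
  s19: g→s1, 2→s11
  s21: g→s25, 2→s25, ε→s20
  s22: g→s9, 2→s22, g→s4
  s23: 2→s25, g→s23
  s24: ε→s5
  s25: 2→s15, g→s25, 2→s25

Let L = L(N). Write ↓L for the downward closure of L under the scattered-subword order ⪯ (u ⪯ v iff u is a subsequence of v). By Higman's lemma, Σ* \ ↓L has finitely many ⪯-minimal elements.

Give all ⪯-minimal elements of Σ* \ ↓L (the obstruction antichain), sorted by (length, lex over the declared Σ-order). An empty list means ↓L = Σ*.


|Q|=26, |F|=14, |δ|=50 (9 ε).
min D↑ (15 st, q0=0, F={12}): 0:g→1,2→2 1:g→3,2→4 2:g→5,2→6 3:g→3,2→7 4:g→3,2→8 5:g→3,2→9 6:g→10,2→6 7:g→11,2→12 8:g→13,2→8 9:g→9,2→12 10:g→14,2→9 11:g→12,2→12 12:g→12,2→12 13:g→14,2→7 14:g→9,2→7 (ε-aug+det+¬).
'gg22': |S_i|=[22, 17, 11, 6, 3] end={s15,s17,s25} ∉↓L; 4/4 del acc.
'2g22': N↓-sim [22, 20, 14, 7, 3] end={s15,s17,s25} ∉↓L; 4/4 del acc.
'gg2gg': |S_i|=[22, 17, 11, 6, 5, 3] end={s15,s17,s25} rej; 5/5 del acc.
'22ggg2': |S_i|=[22, 20, 16, 12, 8, 6, 3] end={s15,s17,s25} ∉↓L; 6/6 single-dels accept.
4 words, ⪯-incomp.

min(Σ*\↓L) = [gg22, 2g22, gg2gg, 22ggg2].


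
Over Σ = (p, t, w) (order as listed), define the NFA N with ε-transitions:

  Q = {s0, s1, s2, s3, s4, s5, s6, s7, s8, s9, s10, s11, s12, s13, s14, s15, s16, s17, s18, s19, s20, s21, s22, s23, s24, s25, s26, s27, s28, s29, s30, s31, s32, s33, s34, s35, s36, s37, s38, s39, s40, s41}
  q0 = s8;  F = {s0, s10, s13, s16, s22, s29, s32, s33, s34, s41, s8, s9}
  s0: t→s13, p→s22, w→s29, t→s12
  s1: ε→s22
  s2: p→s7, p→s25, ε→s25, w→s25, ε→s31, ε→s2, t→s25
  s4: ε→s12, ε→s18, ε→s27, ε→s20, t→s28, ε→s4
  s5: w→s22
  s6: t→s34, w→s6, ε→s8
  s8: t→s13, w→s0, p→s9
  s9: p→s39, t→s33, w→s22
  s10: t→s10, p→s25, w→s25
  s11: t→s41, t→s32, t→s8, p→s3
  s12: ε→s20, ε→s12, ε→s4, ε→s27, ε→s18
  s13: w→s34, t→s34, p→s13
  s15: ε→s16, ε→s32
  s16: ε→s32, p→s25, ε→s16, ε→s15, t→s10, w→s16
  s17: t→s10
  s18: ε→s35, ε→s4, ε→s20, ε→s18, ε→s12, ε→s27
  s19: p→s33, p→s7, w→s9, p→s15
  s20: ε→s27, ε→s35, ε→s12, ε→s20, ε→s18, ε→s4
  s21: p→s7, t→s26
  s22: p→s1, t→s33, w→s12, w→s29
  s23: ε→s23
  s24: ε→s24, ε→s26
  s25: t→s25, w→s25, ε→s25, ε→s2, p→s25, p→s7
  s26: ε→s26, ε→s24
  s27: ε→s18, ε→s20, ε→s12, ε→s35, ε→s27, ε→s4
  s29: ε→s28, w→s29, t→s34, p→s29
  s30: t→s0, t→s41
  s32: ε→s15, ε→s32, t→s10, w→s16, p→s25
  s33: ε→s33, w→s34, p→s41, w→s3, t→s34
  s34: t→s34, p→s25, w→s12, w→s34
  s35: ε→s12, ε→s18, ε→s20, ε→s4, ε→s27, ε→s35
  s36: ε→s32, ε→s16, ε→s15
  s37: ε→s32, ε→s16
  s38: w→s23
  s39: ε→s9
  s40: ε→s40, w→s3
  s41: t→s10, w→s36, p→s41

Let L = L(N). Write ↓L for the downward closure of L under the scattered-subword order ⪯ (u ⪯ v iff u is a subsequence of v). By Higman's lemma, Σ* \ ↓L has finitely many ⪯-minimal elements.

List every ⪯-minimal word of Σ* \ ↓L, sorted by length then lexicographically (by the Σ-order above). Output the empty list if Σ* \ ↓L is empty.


min(Σ*\↓L) = [ttp, twp, wwtp, ptptw].

|Q|=42, |F|=12, |δ|=129 (62 ε).
min D↑ (12 st, q0=0, F={9}): 0:p→1,t→2,w→3 1:p→1,t→4,w→5 2:p→2,t→6,w→6 3:p→5,t→2,w→7 4:p→8,t→6,w→6 5:p→5,t→4,w→7 6:p→9,t→6,w→6 7:p→7,t→6,w→7 8:p→8,t→10,w→11 9:p→9,t→9,w→9 10:p→9,t→10,w→9 11:p→9,t→10,w→11.
'ttp': run [28, 21, 13, 4] end={s2,s25,s31,s7} rej; 3/3 deletions ∈↓L.
'twp': run [28, 21, 18, 4] end={s2,s25,s31,s7} — reject; 3/3 deletions ∈↓L.
'wwtp': run [28, 25, 19, 13, 4] end={s2,s25,s31,s7} ∉↓L; 4/4 single-dels accept.
'ptptw': run [28, 26, 20, 10, 5, 4] end={s2,s25,s31,s7} rej; 5/5 del acc.
4 words, ⪯-incomp.


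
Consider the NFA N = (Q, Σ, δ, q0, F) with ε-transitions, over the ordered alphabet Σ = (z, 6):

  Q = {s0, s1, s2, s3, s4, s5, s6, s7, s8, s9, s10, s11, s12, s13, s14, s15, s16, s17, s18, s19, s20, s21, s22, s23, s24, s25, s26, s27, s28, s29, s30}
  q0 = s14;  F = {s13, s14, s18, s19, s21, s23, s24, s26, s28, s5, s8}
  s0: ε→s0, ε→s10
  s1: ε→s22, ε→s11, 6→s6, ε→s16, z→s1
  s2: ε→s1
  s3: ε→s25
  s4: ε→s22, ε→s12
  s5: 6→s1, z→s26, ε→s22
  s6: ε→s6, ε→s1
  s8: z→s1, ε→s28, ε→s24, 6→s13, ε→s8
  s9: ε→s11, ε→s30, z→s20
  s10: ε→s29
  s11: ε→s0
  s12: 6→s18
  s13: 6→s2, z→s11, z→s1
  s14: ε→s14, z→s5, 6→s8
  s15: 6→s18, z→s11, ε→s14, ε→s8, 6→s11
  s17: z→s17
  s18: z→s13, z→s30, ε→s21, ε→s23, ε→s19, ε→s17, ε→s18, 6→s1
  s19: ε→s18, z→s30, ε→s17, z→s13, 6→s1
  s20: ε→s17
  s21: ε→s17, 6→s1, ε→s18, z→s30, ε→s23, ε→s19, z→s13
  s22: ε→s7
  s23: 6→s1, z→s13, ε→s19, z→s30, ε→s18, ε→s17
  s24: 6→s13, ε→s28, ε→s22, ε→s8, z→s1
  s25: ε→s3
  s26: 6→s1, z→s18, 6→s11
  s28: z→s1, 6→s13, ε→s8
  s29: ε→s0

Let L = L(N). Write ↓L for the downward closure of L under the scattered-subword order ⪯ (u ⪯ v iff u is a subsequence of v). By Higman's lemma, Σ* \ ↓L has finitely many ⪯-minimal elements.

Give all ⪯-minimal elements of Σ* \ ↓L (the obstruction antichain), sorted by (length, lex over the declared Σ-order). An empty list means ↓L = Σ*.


|Q|=31, |F|=11, |δ|=80 (44 ε).
min D↑ (7 st, q0=0, F={4}): 0:z→1,6→2 1:z→3,6→4 2:z→4,6→5 3:z→6,6→4 4:z→4,6→4 5:z→4,6→4 6:z→5,6→4 [Hopcroft].
'z6': N↓-sim [23, 19, 10] end={s0,s1,s10,s11,s16,s2,s22,s29,s6,s7} ∉↓L; 2/2 deletions ∈↓L.
'6z': N↓-sim [23, 14, 9] end={s0,s1,s10,s11,s16,s22,s29,s6,s7} rej; 2/2 del acc.
'666': run [23, 14, 11, 10] end={s0,s1,s10,s11,s16,s2,s22,s29,s6,s7} — reject; 3/3 del acc.
'zzzzz': N↓-sim [23, 19, 18, 17, 13, 10] end={s0,s1,s10,s11,s16,s17,s22,s29,s6,s7} ∉↓L; 5/5 single-dels accept.
4 minimals (antichain).

Antichain: [z6, 6z, 666, zzzzz].


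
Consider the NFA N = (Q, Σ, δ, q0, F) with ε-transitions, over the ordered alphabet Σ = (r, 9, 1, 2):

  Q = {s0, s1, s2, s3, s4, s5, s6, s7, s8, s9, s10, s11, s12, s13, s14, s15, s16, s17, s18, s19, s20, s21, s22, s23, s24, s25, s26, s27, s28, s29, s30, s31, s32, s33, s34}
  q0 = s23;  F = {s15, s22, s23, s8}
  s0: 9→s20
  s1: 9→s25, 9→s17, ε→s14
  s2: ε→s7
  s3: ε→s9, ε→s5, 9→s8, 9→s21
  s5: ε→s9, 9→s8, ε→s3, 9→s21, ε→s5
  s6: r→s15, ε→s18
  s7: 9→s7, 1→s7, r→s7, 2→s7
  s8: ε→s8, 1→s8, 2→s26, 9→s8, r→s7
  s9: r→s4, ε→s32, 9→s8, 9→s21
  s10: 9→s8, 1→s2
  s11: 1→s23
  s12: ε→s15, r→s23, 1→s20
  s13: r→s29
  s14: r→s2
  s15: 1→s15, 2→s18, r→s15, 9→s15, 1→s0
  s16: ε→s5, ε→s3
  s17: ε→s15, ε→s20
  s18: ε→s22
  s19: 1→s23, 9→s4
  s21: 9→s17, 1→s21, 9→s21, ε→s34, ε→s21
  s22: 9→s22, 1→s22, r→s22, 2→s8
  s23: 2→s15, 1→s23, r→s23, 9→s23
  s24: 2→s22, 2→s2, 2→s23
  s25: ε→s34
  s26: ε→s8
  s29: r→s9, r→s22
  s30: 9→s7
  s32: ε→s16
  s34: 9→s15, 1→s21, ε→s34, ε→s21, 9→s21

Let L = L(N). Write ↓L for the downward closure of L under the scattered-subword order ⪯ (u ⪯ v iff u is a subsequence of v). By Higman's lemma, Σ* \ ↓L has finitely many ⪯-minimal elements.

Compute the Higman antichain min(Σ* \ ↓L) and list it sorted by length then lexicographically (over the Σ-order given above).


A = [222r].

|Q|=35, |F|=4, |δ|=76 (23 ε).
min D↑ (5 st, q0=0, F={4}): 0:r→0,9→0,1→0,2→1 1:r→1,9→1,1→1,2→2 2:r→2,9→2,1→2,2→3 3:r→4,9→3,1→3,2→3 4:r→4,9→4,1→4,2→4 (ε-aug+det+¬).
'222r': N↓-sim [9, 8, 5, 3, 1] end={s7} ∉↓L; 4/4 deletions ∈↓L.
1 minimals (antichain).


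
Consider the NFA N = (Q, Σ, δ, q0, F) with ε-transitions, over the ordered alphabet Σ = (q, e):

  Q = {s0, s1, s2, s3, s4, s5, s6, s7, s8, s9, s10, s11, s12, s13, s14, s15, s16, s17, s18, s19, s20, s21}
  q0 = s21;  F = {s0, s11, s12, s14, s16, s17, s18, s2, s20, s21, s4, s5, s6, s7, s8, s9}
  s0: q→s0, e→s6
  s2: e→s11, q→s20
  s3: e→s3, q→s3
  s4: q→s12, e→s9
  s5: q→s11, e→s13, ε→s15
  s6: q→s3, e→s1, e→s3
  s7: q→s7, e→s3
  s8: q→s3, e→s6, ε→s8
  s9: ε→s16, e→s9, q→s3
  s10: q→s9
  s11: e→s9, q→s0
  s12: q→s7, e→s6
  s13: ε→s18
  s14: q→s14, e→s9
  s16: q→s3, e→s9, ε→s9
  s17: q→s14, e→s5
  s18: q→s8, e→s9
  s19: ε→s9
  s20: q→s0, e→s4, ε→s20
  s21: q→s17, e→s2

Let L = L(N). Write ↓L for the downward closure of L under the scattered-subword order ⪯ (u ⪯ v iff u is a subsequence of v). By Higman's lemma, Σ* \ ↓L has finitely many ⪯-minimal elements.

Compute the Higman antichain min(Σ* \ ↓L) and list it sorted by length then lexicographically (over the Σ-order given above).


Antichain: [qqeq, eeeq, qeeqq, eqqee, eeqee, eqeqqe].

|Q|=22, |F|=16, |δ|=43 (7 ε).
min D↑ (16 st, q0=0, F={11}): 0:q→1,e→2 1:q→3,e→4 2:q→5,e→6 3:q→3,e→7 4:q→6,e→8 5:q→9,e→10 6:q→9,e→7 7:q→11,e→7 8:q→12,e→7 9:q→9,e→13 10:q→14,e→7 11:q→11,e→11 12:q→11,e→13 13:q→11,e→11 14:q→15,e→13 15:q→15,e→11 [Hopcroft].
'qqeq': |S_i|=[20, 18, 11, 5, 1] end={s3} rej; 4/4 deletions ∈↓L.
'eeeq': N↓-sim [20, 17, 13, 5, 1] end={s3} rej; 4/4 deletions ∈↓L.
'qeeqq': |S_i|=[20, 18, 15, 8, 4, 1] end={s3} — reject; 5/5 deletions ∈↓L.
'eqqee': run [20, 17, 12, 6, 3, 2] end={s1,s3} ∉↓L; 5/5 single-dels accept.
'eeqee': N↓-sim [20, 17, 13, 7, 3, 2] end={s1,s3} — reject; 5/5 single-dels accept.
'eqeqqe': N↓-sim [20, 17, 12, 8, 5, 2, 1] end={s3} ∉↓L; 6/6 del acc.
6 obstructions.


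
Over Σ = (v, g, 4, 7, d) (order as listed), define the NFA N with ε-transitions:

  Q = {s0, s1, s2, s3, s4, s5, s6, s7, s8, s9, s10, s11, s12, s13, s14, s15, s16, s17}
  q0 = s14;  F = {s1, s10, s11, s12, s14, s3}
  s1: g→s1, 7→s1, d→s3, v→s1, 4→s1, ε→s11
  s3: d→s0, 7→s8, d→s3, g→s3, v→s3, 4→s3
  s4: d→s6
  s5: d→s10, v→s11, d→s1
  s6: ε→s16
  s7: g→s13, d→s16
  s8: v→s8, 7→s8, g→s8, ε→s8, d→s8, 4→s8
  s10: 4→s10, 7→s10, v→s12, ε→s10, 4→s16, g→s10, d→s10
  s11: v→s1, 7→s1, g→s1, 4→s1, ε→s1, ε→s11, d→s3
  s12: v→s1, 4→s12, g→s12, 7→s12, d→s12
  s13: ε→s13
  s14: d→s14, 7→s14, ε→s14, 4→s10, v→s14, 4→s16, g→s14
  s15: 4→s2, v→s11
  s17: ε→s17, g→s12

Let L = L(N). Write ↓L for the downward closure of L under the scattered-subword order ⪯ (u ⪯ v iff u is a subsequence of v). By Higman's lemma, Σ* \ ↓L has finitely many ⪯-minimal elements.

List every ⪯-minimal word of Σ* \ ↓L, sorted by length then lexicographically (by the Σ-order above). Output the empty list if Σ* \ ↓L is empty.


|Q|=18, |F|=6, |δ|=56 (9 ε).
min D↑ (6 st, q0=0, F={5}): 0:v→0,g→0,4→1,7→0,d→0 1:v→2,g→1,4→1,7→1,d→1 2:v→3,g→2,4→2,7→2,d→2 3:v→3,g→3,4→3,7→3,d→4 4:v→4,g→4,4→4,7→5,d→4 5:v→5,g→5,4→5,7→5,d→5 (ε-aug+det+¬).
'4vvd7': N↓-sim [9, 8, 6, 5, 3, 1] end={s8} rej; 5/5 deletions ∈↓L.
1 words, ⪯-incomp.

min(Σ*\↓L) = [4vvd7].


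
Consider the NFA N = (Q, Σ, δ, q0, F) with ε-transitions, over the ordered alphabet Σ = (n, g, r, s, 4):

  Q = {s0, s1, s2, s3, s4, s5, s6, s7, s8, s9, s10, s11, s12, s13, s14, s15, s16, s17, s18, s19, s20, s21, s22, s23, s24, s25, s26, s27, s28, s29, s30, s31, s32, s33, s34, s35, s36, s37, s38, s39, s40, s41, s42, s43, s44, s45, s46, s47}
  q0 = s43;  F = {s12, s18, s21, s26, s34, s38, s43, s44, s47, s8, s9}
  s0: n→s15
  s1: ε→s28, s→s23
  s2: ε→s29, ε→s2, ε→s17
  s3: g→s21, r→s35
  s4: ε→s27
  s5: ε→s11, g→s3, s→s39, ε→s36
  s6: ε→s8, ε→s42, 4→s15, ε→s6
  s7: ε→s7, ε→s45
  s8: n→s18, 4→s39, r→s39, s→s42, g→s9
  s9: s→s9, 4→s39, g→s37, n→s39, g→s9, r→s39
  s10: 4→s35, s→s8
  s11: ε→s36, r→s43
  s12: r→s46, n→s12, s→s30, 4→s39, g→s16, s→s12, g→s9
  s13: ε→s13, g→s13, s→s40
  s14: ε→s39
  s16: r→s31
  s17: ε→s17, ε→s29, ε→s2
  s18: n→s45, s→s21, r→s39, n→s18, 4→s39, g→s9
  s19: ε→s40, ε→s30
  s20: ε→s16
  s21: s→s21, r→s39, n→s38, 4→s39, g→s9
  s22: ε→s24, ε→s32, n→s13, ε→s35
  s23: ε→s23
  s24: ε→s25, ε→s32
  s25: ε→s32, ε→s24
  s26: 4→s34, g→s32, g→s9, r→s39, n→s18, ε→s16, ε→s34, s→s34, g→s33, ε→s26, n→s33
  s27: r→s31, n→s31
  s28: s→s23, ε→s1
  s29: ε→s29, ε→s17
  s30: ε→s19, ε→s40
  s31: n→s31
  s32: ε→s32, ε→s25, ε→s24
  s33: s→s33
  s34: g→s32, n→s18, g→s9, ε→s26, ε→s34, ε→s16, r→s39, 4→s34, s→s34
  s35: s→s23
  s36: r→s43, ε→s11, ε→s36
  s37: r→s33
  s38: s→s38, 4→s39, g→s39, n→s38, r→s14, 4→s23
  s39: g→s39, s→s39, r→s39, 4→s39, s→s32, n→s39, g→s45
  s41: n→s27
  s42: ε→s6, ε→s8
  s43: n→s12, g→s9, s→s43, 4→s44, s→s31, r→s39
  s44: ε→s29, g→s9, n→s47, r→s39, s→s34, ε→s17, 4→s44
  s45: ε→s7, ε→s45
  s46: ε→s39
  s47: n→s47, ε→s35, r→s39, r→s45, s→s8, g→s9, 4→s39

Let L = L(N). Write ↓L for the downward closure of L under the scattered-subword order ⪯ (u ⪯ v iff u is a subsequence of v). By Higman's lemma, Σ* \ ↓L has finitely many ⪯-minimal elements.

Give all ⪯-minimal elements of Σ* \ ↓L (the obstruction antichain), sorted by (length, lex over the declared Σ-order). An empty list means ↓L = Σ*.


min(Σ*\↓L) = [r, n4, gn, g4, 4snsng].

|Q|=48, |F|=11, |δ|=149 (53 ε).
min D↑ (11 st, q0=0, F={3}): 0:n→1,g→2,r→3,s→0,4→4 1:n→1,g→2,r→3,s→1,4→3 2:n→3,g→2,r→3,s→2,4→3 3:n→3,g→3,r→3,s→3,4→3 4:n→5,g→2,r→3,s→6,4→4 5:n→5,g→2,r→3,s→7,4→3 6:n→8,g→2,r→3,s→6,4→6 7:n→8,g→2,r→3,s→7,4→3 8:n→8,g→2,r→3,s→9,4→3 9:n→10,g→2,r→3,s→9,4→3 10:n→10,g→3,r→3,s→10,4→3.
'r': run [34, 10] end={s14,s24,s25,s31,s32,s33,s39,s45,s46,s7} — reject; 1/1 del acc.
'n4': run [34, 27, 8] end={s15,s23,s24,s25,s32,s39,s45,s7} ∉↓L; 2/2 single-dels accept.
'gn': |S_i|=[34, 11, 7] end={s24,s25,s31,s32,s39,s45,s7} — reject; 2/2 deletions ∈↓L.
'g4': |S_i|=[34, 11, 6] end={s24,s25,s32,s39,s45,s7} ∉↓L; 2/2 single-dels accept.
'4snsng': N↓-sim [34, 28, 22, 15, 13, 9, 6] end={s24,s25,s32,s39,s45,s7} — reject; 6/6 single-dels accept.
5 minimals (antichain).


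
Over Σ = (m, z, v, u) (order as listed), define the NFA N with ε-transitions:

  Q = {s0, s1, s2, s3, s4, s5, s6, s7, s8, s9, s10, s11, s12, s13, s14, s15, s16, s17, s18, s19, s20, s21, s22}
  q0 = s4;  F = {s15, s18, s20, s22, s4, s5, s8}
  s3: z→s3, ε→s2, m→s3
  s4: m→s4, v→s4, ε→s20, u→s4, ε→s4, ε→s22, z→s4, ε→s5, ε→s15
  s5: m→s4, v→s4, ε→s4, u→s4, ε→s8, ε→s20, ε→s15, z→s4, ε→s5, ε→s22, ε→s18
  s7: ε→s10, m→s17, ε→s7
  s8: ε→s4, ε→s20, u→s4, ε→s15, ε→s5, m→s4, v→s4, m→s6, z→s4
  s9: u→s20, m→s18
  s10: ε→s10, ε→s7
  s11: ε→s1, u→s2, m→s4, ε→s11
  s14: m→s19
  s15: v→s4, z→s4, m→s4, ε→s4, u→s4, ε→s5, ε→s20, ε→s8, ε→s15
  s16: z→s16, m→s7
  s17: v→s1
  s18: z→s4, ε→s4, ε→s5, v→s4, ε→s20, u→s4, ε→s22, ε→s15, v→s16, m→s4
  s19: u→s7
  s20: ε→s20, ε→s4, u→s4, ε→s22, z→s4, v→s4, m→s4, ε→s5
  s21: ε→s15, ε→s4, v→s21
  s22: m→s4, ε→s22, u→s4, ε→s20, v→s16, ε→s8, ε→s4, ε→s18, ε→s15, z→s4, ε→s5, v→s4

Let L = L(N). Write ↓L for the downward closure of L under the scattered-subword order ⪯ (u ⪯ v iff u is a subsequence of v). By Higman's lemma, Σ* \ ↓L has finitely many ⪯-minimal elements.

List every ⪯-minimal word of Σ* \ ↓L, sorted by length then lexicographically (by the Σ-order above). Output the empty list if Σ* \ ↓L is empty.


|Q|=23, |F|=7, |δ|=90 (46 ε).
min D↑ (1 st, q0=0, F={}): 0:m→0,z→0,v→0,u→0.
L(D↑) = ∅ ⇒ ↓L = Σ*.

min(Σ*\↓L) = [].


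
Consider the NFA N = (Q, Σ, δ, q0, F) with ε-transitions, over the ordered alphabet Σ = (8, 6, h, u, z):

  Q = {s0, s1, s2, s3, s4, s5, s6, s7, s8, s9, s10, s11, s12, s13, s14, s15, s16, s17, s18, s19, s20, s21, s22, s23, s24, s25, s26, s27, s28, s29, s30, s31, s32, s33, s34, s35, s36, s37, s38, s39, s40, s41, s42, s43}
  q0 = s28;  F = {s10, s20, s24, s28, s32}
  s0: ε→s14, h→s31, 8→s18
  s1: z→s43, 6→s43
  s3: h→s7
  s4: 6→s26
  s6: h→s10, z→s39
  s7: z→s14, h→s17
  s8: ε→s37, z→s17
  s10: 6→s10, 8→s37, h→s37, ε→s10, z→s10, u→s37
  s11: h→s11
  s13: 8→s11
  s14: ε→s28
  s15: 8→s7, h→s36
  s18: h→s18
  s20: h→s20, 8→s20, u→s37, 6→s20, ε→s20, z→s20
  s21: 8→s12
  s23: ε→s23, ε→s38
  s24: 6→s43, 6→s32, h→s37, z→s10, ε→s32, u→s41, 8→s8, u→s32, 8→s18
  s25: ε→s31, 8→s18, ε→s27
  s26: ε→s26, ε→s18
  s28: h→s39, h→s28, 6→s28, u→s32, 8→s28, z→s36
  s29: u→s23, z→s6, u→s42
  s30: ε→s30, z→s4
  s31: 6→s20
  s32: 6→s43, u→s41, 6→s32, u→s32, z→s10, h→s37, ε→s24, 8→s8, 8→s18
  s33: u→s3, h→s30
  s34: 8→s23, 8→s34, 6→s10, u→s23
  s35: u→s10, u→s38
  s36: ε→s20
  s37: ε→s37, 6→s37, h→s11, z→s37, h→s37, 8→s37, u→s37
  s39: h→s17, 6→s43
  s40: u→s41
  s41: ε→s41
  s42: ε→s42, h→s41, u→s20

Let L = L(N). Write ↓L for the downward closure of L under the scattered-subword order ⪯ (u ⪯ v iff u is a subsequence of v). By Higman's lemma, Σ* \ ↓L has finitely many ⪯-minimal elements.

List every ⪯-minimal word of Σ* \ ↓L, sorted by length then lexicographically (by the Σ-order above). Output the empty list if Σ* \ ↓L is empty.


|Q|=44, |F|=5, |δ|=92 (18 ε).
min D↑ (5 st, q0=0, F={3}): 0:8→0,6→0,h→0,u→1,z→2 1:8→3,6→1,h→3,u→1,z→4 2:8→2,6→2,h→2,u→3,z→2 3:8→3,6→3,h→3,u→3,z→3 4:8→3,6→4,h→3,u→3,z→4.
'u8': |S_i|=[14, 10, 5] end={s11,s17,s18,s37,s8} — reject; 2/2 deletions ∈↓L.
'uh': run [14, 10, 3] end={s11,s18,s37} rej; 2/2 single-dels accept.
'zu': |S_i|=[14, 6, 2] end={s11,s37} — reject; 2/2 single-dels accept.
3 obstructions.

Antichain: [u8, uh, zu].


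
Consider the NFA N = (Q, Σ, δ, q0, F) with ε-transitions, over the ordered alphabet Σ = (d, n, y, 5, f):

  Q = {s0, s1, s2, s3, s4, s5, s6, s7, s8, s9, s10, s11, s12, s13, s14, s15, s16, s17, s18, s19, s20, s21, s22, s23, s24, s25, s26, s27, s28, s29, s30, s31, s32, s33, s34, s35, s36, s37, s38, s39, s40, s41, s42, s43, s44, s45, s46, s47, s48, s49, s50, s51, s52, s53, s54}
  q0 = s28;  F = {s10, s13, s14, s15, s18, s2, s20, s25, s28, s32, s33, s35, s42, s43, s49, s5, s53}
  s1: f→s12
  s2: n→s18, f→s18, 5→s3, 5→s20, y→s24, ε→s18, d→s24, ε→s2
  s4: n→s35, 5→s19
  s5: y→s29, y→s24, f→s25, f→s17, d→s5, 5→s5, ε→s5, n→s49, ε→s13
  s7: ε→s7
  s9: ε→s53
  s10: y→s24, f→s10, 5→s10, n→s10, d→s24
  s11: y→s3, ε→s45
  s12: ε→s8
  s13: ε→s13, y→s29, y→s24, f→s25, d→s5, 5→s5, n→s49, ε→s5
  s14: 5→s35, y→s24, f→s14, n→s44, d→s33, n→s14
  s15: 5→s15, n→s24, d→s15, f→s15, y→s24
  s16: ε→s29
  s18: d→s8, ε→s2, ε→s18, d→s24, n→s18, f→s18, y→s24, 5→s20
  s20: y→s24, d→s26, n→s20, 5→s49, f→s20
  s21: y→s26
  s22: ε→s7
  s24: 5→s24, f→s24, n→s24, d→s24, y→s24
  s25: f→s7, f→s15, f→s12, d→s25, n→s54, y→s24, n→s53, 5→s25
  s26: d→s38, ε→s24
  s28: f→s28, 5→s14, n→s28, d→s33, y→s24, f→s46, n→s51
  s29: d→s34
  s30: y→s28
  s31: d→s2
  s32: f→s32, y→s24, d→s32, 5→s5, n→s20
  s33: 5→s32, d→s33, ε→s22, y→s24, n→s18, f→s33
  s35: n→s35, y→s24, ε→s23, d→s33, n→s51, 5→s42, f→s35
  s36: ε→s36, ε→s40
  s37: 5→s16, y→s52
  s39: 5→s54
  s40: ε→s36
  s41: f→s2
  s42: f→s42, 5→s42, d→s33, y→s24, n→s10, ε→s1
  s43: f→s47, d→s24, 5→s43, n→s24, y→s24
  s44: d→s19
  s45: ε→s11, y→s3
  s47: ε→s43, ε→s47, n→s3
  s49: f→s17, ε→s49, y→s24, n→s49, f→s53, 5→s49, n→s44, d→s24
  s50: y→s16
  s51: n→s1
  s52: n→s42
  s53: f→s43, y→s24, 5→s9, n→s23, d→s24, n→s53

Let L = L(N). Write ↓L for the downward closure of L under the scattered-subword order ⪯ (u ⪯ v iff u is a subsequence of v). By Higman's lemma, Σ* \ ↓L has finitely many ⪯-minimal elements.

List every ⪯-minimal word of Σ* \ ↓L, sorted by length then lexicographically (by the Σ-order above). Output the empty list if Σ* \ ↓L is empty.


A = [y, dnd, 555nd, d55ffn].

|Q|=55, |F|=17, |δ|=149 (25 ε).
min D↑ (16 st, q0=0, F={2}): 0:d→1,n→0,y→2,5→3,f→0 1:d→1,n→4,y→2,5→5,f→1 2:d→2,n→2,y→2,5→2,f→2 3:d→1,n→3,y→2,5→6,f→3 4:d→2,n→4,y→2,5→7,f→4 5:d→5,n→7,y→2,5→8,f→5 6:d→1,n→6,y→2,5→9,f→6 7:d→2,n→7,y→2,5→10,f→7 8:d→8,n→10,y→2,5→8,f→11 9:d→1,n→12,y→2,5→9,f→9 10:d→2,n→10,y→2,5→10,f→13 11:d→11,n→13,y→2,5→11,f→14 12:d→2,n→12,y→2,5→12,f→12 13:d→2,n→13,y→2,5→13,f→15 14:d→14,n→2,y→2,5→14,f→14 15:d→2,n→2,y→2,5→15,f→15 [Hopcroft].
'y': |S_i|=[37, 3] end={s24,s29,s34} — reject; 1/1 del acc.
'dnd': run [37, 29, 18, 5] end={s19,s24,s26,s38,s8} — reject; 3/3 del acc.
'555nd': |S_i|=[37, 35, 34, 32, 19, 5] end={s19,s24,s26,s38,s8} ∉↓L; 5/5 del acc.
'd55ffn': |S_i|=[37, 29, 25, 21, 14, 8, 2] end={s24,s3} ∉↓L; 6/6 deletions ∈↓L.
4 obstructions.


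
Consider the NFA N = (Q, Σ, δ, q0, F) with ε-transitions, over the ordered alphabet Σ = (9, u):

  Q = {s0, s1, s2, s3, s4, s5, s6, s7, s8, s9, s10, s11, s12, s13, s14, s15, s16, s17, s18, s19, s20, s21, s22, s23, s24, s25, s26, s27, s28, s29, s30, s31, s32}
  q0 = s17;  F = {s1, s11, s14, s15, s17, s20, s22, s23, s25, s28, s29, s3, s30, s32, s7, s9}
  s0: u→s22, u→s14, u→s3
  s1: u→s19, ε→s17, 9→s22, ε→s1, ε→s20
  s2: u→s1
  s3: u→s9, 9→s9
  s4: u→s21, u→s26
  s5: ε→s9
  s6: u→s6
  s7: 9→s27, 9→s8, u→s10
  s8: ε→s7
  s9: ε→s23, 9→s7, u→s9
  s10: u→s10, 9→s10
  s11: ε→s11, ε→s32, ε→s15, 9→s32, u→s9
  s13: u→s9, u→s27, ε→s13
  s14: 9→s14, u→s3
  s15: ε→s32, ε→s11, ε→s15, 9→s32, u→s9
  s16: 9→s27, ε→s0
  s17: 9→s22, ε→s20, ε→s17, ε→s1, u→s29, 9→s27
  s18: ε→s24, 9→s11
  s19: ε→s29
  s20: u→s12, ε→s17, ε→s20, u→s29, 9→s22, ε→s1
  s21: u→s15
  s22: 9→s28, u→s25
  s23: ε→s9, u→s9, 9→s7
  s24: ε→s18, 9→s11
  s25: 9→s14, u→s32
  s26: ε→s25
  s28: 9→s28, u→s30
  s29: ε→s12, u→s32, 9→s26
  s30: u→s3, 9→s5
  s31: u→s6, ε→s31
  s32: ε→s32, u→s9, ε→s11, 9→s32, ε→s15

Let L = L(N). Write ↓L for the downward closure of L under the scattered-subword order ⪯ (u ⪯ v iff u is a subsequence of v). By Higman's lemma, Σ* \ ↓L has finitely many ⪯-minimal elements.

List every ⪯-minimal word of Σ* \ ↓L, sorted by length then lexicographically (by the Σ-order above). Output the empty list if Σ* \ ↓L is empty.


|Q|=33, |F|=16, |δ|=81 (30 ε).
min D↑ (12 st, q0=0, F={11}): 0:9→1,u→2 1:9→3,u→4 2:9→4,u→5 3:9→3,u→6 4:9→7,u→5 5:9→5,u→8 6:9→8,u→9 7:9→7,u→9 8:9→10,u→8 9:9→8,u→8 10:9→10,u→11 11:9→11,u→11 [Hopcroft].
'uuu9u': |S_i|=[23, 18, 10, 6, 4, 1] end={s10} rej; 5/5 deletions ∈↓L.
'99u99u': |S_i|=[23, 17, 14, 9, 7, 4, 1] end={s10} rej; 6/6 single-dels accept.
2 words, ⪯-incomp.

Antichain: [uuu9u, 99u99u].
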